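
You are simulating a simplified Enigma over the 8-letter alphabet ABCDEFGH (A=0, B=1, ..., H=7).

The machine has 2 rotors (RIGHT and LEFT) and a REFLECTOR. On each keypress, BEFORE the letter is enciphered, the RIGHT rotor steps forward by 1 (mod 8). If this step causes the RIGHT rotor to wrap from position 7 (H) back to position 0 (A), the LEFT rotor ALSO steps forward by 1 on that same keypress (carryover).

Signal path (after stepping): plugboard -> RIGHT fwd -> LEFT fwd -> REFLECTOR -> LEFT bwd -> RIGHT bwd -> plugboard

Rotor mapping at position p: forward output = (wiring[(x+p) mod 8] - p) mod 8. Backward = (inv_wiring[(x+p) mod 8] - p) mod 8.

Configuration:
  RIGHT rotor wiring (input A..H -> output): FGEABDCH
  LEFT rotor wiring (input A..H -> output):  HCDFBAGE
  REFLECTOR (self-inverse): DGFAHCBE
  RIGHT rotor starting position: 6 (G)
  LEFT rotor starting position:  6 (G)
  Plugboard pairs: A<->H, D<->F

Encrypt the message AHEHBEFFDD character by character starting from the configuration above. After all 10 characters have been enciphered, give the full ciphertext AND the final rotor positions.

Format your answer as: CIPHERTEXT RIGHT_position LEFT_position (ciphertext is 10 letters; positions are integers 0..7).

Answer: FFDFEDBAEE 0 0

Derivation:
Char 1 ('A'): step: R->7, L=6; A->plug->H->R->D->L->E->refl->H->L'->F->R'->D->plug->F
Char 2 ('H'): step: R->0, L->7 (L advanced); H->plug->A->R->F->L->C->refl->F->L'->A->R'->D->plug->F
Char 3 ('E'): step: R->1, L=7; E->plug->E->R->C->L->D->refl->A->L'->B->R'->F->plug->D
Char 4 ('H'): step: R->2, L=7; H->plug->A->R->C->L->D->refl->A->L'->B->R'->D->plug->F
Char 5 ('B'): step: R->3, L=7; B->plug->B->R->G->L->B->refl->G->L'->E->R'->E->plug->E
Char 6 ('E'): step: R->4, L=7; E->plug->E->R->B->L->A->refl->D->L'->C->R'->F->plug->D
Char 7 ('F'): step: R->5, L=7; F->plug->D->R->A->L->F->refl->C->L'->F->R'->B->plug->B
Char 8 ('F'): step: R->6, L=7; F->plug->D->R->A->L->F->refl->C->L'->F->R'->H->plug->A
Char 9 ('D'): step: R->7, L=7; D->plug->F->R->C->L->D->refl->A->L'->B->R'->E->plug->E
Char 10 ('D'): step: R->0, L->0 (L advanced); D->plug->F->R->D->L->F->refl->C->L'->B->R'->E->plug->E
Final: ciphertext=FFDFEDBAEE, RIGHT=0, LEFT=0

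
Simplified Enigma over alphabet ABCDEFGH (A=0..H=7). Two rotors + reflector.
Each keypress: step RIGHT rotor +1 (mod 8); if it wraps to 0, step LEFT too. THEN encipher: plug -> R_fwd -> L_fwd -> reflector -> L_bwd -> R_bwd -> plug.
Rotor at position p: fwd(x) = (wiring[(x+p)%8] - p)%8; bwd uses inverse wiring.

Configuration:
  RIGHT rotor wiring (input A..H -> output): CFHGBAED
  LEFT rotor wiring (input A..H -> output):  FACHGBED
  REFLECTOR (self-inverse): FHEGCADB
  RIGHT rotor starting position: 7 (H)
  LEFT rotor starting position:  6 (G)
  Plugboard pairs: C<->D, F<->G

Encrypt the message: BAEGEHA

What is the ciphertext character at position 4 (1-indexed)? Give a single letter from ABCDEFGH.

Char 1 ('B'): step: R->0, L->7 (L advanced); B->plug->B->R->F->L->H->refl->B->L'->C->R'->A->plug->A
Char 2 ('A'): step: R->1, L=7; A->plug->A->R->E->L->A->refl->F->L'->H->R'->E->plug->E
Char 3 ('E'): step: R->2, L=7; E->plug->E->R->C->L->B->refl->H->L'->F->R'->A->plug->A
Char 4 ('G'): step: R->3, L=7; G->plug->F->R->H->L->F->refl->A->L'->E->R'->H->plug->H

H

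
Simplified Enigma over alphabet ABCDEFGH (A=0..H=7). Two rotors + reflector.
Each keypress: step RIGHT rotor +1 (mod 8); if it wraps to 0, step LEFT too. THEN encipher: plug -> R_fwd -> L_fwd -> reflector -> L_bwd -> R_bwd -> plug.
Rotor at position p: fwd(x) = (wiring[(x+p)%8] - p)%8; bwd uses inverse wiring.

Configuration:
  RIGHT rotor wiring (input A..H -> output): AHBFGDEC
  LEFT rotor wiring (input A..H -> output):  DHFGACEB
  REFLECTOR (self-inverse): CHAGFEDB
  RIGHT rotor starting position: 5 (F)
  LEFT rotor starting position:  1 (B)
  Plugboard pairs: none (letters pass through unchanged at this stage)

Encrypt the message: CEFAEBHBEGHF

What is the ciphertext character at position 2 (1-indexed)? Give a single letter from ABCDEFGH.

Char 1 ('C'): step: R->6, L=1; C->plug->C->R->C->L->F->refl->E->L'->B->R'->D->plug->D
Char 2 ('E'): step: R->7, L=1; E->plug->E->R->G->L->A->refl->C->L'->H->R'->F->plug->F

F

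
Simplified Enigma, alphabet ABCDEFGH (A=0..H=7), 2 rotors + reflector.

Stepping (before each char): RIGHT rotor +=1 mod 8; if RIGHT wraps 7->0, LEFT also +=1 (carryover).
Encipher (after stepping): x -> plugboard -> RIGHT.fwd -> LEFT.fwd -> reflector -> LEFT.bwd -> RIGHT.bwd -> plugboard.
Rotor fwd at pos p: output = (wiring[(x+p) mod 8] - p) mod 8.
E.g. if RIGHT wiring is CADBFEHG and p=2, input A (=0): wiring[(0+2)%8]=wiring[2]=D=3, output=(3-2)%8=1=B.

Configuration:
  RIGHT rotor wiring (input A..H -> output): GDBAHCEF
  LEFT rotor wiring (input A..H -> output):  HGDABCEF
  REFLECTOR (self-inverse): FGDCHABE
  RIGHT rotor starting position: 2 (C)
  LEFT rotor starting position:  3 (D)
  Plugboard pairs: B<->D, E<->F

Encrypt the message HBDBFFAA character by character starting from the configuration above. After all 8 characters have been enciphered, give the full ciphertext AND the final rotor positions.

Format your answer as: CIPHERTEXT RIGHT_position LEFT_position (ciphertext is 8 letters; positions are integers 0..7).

Char 1 ('H'): step: R->3, L=3; H->plug->H->R->G->L->D->refl->C->L'->E->R'->B->plug->D
Char 2 ('B'): step: R->4, L=3; B->plug->D->R->B->L->G->refl->B->L'->D->R'->A->plug->A
Char 3 ('D'): step: R->5, L=3; D->plug->B->R->H->L->A->refl->F->L'->A->R'->C->plug->C
Char 4 ('B'): step: R->6, L=3; B->plug->D->R->F->L->E->refl->H->L'->C->R'->F->plug->E
Char 5 ('F'): step: R->7, L=3; F->plug->E->R->B->L->G->refl->B->L'->D->R'->G->plug->G
Char 6 ('F'): step: R->0, L->4 (L advanced); F->plug->E->R->H->L->E->refl->H->L'->G->R'->A->plug->A
Char 7 ('A'): step: R->1, L=4; A->plug->A->R->C->L->A->refl->F->L'->A->R'->B->plug->D
Char 8 ('A'): step: R->2, L=4; A->plug->A->R->H->L->E->refl->H->L'->G->R'->B->plug->D
Final: ciphertext=DACEGADD, RIGHT=2, LEFT=4

Answer: DACEGADD 2 4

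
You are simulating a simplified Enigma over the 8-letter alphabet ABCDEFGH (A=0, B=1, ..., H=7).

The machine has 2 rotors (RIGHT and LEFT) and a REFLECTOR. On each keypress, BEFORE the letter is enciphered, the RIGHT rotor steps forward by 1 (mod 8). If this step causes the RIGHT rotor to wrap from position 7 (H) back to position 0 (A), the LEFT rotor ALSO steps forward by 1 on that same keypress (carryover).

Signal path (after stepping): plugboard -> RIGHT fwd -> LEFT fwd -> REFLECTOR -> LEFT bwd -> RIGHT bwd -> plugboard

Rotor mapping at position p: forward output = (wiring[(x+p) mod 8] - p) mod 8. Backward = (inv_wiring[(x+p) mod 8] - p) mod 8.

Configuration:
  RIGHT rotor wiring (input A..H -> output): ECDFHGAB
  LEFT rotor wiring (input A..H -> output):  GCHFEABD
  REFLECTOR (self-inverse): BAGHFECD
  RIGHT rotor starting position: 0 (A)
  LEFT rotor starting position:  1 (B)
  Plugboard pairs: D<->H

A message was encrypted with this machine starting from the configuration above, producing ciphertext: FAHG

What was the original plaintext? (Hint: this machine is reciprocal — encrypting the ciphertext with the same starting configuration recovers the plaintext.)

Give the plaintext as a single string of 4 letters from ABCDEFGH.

Char 1 ('F'): step: R->1, L=1; F->plug->F->R->H->L->F->refl->E->L'->C->R'->B->plug->B
Char 2 ('A'): step: R->2, L=1; A->plug->A->R->B->L->G->refl->C->L'->G->R'->E->plug->E
Char 3 ('H'): step: R->3, L=1; H->plug->D->R->F->L->A->refl->B->L'->A->R'->H->plug->D
Char 4 ('G'): step: R->4, L=1; G->plug->G->R->H->L->F->refl->E->L'->C->R'->B->plug->B

Answer: BEDB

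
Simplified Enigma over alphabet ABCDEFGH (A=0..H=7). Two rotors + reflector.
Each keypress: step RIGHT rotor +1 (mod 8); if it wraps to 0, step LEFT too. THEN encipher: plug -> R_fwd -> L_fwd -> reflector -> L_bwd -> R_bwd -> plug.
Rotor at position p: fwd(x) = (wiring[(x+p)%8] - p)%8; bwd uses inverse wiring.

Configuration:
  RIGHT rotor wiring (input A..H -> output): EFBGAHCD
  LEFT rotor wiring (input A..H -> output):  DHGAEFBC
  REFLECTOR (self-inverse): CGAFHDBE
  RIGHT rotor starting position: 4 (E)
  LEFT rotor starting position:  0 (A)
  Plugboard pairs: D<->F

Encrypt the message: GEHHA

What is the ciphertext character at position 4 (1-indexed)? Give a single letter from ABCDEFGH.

Char 1 ('G'): step: R->5, L=0; G->plug->G->R->B->L->H->refl->E->L'->E->R'->F->plug->D
Char 2 ('E'): step: R->6, L=0; E->plug->E->R->D->L->A->refl->C->L'->H->R'->D->plug->F
Char 3 ('H'): step: R->7, L=0; H->plug->H->R->D->L->A->refl->C->L'->H->R'->E->plug->E
Char 4 ('H'): step: R->0, L->1 (L advanced); H->plug->H->R->D->L->D->refl->F->L'->B->R'->C->plug->C

C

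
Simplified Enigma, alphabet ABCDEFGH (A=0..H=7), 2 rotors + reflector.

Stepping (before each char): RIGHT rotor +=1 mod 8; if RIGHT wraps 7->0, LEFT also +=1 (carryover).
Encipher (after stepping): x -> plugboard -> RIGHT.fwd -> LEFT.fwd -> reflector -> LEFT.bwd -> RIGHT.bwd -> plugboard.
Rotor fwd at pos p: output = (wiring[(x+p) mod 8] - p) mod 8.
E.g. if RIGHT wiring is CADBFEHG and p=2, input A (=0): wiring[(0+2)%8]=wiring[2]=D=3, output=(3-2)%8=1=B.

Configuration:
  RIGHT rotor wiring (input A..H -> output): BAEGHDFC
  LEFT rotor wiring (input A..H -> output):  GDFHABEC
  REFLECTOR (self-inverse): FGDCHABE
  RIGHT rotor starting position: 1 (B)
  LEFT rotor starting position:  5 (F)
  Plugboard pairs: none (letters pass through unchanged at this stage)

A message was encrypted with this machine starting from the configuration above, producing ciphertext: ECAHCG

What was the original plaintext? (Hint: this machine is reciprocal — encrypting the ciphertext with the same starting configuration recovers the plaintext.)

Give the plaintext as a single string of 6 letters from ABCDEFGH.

Char 1 ('E'): step: R->2, L=5; E->plug->E->R->D->L->B->refl->G->L'->E->R'->B->plug->B
Char 2 ('C'): step: R->3, L=5; C->plug->C->R->A->L->E->refl->H->L'->B->R'->H->plug->H
Char 3 ('A'): step: R->4, L=5; A->plug->A->R->D->L->B->refl->G->L'->E->R'->F->plug->F
Char 4 ('H'): step: R->5, L=5; H->plug->H->R->C->L->F->refl->A->L'->F->R'->C->plug->C
Char 5 ('C'): step: R->6, L=5; C->plug->C->R->D->L->B->refl->G->L'->E->R'->B->plug->B
Char 6 ('G'): step: R->7, L=5; G->plug->G->R->E->L->G->refl->B->L'->D->R'->A->plug->A

Answer: BHFCBA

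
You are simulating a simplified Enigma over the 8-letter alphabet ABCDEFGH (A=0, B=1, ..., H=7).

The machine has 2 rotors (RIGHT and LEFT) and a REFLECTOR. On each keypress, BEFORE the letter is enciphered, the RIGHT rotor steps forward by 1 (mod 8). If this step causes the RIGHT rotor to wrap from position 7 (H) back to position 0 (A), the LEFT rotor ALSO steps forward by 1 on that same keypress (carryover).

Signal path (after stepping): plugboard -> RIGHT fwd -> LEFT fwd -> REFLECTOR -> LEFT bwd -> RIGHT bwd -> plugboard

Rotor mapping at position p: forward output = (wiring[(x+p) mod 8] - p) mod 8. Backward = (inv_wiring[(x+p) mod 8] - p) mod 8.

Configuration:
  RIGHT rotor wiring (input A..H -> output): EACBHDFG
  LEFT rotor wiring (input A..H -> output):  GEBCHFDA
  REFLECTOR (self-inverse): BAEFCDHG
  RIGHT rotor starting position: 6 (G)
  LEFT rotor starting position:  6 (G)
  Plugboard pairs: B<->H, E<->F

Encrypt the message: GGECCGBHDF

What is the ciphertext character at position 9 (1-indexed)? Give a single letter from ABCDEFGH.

Char 1 ('G'): step: R->7, L=6; G->plug->G->R->E->L->D->refl->F->L'->A->R'->F->plug->E
Char 2 ('G'): step: R->0, L->7 (L advanced); G->plug->G->R->F->L->A->refl->B->L'->A->R'->B->plug->H
Char 3 ('E'): step: R->1, L=7; E->plug->F->R->E->L->D->refl->F->L'->C->R'->E->plug->F
Char 4 ('C'): step: R->2, L=7; C->plug->C->R->F->L->A->refl->B->L'->A->R'->A->plug->A
Char 5 ('C'): step: R->3, L=7; C->plug->C->R->A->L->B->refl->A->L'->F->R'->G->plug->G
Char 6 ('G'): step: R->4, L=7; G->plug->G->R->G->L->G->refl->H->L'->B->R'->C->plug->C
Char 7 ('B'): step: R->5, L=7; B->plug->H->R->C->L->F->refl->D->L'->E->R'->G->plug->G
Char 8 ('H'): step: R->6, L=7; H->plug->B->R->A->L->B->refl->A->L'->F->R'->H->plug->B
Char 9 ('D'): step: R->7, L=7; D->plug->D->R->D->L->C->refl->E->L'->H->R'->A->plug->A

A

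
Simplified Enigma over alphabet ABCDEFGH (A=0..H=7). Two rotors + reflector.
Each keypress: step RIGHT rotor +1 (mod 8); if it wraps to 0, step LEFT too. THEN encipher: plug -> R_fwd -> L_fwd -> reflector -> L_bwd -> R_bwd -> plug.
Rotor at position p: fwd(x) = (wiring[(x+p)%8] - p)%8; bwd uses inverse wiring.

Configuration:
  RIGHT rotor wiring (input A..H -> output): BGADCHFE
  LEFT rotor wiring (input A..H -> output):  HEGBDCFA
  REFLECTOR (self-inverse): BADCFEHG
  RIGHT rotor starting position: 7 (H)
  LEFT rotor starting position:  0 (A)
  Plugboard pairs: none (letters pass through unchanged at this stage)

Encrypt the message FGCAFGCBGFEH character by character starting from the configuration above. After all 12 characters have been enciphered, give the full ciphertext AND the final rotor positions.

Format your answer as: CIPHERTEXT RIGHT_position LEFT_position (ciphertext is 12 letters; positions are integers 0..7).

Char 1 ('F'): step: R->0, L->1 (L advanced); F->plug->F->R->H->L->G->refl->H->L'->G->R'->B->plug->B
Char 2 ('G'): step: R->1, L=1; G->plug->G->R->D->L->C->refl->D->L'->A->R'->H->plug->H
Char 3 ('C'): step: R->2, L=1; C->plug->C->R->A->L->D->refl->C->L'->D->R'->E->plug->E
Char 4 ('A'): step: R->3, L=1; A->plug->A->R->A->L->D->refl->C->L'->D->R'->G->plug->G
Char 5 ('F'): step: R->4, L=1; F->plug->F->R->C->L->A->refl->B->L'->E->R'->G->plug->G
Char 6 ('G'): step: R->5, L=1; G->plug->G->R->G->L->H->refl->G->L'->H->R'->C->plug->C
Char 7 ('C'): step: R->6, L=1; C->plug->C->R->D->L->C->refl->D->L'->A->R'->D->plug->D
Char 8 ('B'): step: R->7, L=1; B->plug->B->R->C->L->A->refl->B->L'->E->R'->E->plug->E
Char 9 ('G'): step: R->0, L->2 (L advanced); G->plug->G->R->F->L->G->refl->H->L'->B->R'->A->plug->A
Char 10 ('F'): step: R->1, L=2; F->plug->F->R->E->L->D->refl->C->L'->H->R'->B->plug->B
Char 11 ('E'): step: R->2, L=2; E->plug->E->R->D->L->A->refl->B->L'->C->R'->F->plug->F
Char 12 ('H'): step: R->3, L=2; H->plug->H->R->F->L->G->refl->H->L'->B->R'->E->plug->E
Final: ciphertext=BHEGGCDEABFE, RIGHT=3, LEFT=2

Answer: BHEGGCDEABFE 3 2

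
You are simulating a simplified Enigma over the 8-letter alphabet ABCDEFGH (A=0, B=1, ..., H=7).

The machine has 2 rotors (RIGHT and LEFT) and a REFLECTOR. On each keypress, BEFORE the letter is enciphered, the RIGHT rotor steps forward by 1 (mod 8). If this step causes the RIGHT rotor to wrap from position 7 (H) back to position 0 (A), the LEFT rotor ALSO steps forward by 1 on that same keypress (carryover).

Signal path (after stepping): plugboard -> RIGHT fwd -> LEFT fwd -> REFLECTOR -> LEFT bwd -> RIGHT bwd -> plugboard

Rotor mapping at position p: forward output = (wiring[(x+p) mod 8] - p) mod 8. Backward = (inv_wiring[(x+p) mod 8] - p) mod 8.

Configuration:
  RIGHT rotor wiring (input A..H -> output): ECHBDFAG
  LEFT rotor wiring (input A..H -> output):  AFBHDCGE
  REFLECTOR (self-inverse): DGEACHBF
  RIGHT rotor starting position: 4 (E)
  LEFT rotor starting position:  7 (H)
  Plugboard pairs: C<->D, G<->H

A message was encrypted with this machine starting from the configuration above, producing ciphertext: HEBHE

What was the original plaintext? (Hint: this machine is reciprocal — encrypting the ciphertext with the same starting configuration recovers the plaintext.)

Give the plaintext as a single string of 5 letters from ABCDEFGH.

Char 1 ('H'): step: R->5, L=7; H->plug->G->R->E->L->A->refl->D->L'->G->R'->H->plug->G
Char 2 ('E'): step: R->6, L=7; E->plug->E->R->B->L->B->refl->G->L'->C->R'->A->plug->A
Char 3 ('B'): step: R->7, L=7; B->plug->B->R->F->L->E->refl->C->L'->D->R'->C->plug->D
Char 4 ('H'): step: R->0, L->0 (L advanced); H->plug->G->R->A->L->A->refl->D->L'->E->R'->A->plug->A
Char 5 ('E'): step: R->1, L=0; E->plug->E->R->E->L->D->refl->A->L'->A->R'->C->plug->D

Answer: GADAD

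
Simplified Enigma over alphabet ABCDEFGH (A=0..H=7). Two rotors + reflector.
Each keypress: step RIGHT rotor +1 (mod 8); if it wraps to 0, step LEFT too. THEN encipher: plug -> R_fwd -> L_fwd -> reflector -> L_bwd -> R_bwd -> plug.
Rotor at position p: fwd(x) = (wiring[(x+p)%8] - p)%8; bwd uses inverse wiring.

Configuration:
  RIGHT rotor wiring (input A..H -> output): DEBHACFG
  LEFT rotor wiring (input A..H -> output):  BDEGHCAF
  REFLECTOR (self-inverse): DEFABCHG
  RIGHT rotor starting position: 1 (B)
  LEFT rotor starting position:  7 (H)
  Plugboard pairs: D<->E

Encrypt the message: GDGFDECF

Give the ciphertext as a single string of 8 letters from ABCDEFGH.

Char 1 ('G'): step: R->2, L=7; G->plug->G->R->B->L->C->refl->F->L'->D->R'->E->plug->D
Char 2 ('D'): step: R->3, L=7; D->plug->E->R->D->L->F->refl->C->L'->B->R'->G->plug->G
Char 3 ('G'): step: R->4, L=7; G->plug->G->R->F->L->A->refl->D->L'->G->R'->B->plug->B
Char 4 ('F'): step: R->5, L=7; F->plug->F->R->E->L->H->refl->G->L'->A->R'->B->plug->B
Char 5 ('D'): step: R->6, L=7; D->plug->E->R->D->L->F->refl->C->L'->B->R'->F->plug->F
Char 6 ('E'): step: R->7, L=7; E->plug->D->R->C->L->E->refl->B->L'->H->R'->A->plug->A
Char 7 ('C'): step: R->0, L->0 (L advanced); C->plug->C->R->B->L->D->refl->A->L'->G->R'->H->plug->H
Char 8 ('F'): step: R->1, L=0; F->plug->F->R->E->L->H->refl->G->L'->D->R'->A->plug->A

Answer: DGBBFAHA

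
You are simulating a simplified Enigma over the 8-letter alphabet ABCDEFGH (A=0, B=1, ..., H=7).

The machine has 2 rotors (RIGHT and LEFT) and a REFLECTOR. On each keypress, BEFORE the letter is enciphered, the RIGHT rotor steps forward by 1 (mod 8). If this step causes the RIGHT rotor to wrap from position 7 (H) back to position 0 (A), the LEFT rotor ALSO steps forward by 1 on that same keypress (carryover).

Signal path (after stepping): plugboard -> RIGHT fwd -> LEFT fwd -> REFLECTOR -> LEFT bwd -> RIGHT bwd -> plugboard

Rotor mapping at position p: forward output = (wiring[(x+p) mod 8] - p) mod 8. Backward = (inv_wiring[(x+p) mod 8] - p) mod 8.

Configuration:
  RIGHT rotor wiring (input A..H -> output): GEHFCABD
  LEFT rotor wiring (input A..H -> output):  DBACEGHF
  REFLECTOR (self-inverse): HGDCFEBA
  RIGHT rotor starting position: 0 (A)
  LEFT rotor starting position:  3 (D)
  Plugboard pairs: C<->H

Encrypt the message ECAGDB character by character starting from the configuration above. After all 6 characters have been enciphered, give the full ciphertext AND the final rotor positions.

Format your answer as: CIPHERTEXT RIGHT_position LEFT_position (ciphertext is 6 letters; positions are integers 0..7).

Answer: AGCDHH 6 3

Derivation:
Char 1 ('E'): step: R->1, L=3; E->plug->E->R->H->L->F->refl->E->L'->D->R'->A->plug->A
Char 2 ('C'): step: R->2, L=3; C->plug->H->R->C->L->D->refl->C->L'->E->R'->G->plug->G
Char 3 ('A'): step: R->3, L=3; A->plug->A->R->C->L->D->refl->C->L'->E->R'->H->plug->C
Char 4 ('G'): step: R->4, L=3; G->plug->G->R->D->L->E->refl->F->L'->H->R'->D->plug->D
Char 5 ('D'): step: R->5, L=3; D->plug->D->R->B->L->B->refl->G->L'->G->R'->C->plug->H
Char 6 ('B'): step: R->6, L=3; B->plug->B->R->F->L->A->refl->H->L'->A->R'->C->plug->H
Final: ciphertext=AGCDHH, RIGHT=6, LEFT=3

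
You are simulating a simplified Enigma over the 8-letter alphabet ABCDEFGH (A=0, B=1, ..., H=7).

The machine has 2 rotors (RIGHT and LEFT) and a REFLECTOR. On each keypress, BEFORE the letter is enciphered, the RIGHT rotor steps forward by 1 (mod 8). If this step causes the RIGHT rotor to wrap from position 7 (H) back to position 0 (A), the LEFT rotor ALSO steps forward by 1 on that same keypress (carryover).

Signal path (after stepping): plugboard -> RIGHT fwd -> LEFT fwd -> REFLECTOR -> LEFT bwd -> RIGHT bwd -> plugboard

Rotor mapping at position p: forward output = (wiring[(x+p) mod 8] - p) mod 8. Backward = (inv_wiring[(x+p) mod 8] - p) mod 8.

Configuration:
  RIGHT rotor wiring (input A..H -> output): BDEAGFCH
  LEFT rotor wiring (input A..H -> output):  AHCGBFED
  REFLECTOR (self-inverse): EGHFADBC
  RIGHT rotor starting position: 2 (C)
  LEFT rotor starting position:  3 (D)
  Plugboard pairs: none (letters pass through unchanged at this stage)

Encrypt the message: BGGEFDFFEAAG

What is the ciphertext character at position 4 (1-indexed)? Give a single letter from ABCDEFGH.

Char 1 ('B'): step: R->3, L=3; B->plug->B->R->D->L->B->refl->G->L'->B->R'->H->plug->H
Char 2 ('G'): step: R->4, L=3; G->plug->G->R->A->L->D->refl->F->L'->F->R'->E->plug->E
Char 3 ('G'): step: R->5, L=3; G->plug->G->R->D->L->B->refl->G->L'->B->R'->H->plug->H
Char 4 ('E'): step: R->6, L=3; E->plug->E->R->G->L->E->refl->A->L'->E->R'->A->plug->A

A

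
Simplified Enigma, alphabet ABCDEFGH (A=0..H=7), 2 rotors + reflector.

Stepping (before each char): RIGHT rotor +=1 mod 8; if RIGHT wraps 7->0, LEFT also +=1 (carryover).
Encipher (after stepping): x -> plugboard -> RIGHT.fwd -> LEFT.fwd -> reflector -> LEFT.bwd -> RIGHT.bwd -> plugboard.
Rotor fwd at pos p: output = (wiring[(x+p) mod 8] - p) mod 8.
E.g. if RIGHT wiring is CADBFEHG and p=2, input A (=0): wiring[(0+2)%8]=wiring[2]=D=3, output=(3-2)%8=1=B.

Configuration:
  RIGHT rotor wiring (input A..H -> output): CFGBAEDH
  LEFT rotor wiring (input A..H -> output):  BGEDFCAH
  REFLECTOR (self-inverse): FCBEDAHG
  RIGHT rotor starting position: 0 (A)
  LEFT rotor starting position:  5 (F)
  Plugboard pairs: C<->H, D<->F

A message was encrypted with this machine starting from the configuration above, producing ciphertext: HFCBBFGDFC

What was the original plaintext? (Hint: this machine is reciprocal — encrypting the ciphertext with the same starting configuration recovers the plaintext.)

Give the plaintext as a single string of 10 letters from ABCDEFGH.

Char 1 ('H'): step: R->1, L=5; H->plug->C->R->A->L->F->refl->A->L'->H->R'->D->plug->F
Char 2 ('F'): step: R->2, L=5; F->plug->D->R->C->L->C->refl->B->L'->E->R'->A->plug->A
Char 3 ('C'): step: R->3, L=5; C->plug->H->R->D->L->E->refl->D->L'->B->R'->C->plug->H
Char 4 ('B'): step: R->4, L=5; B->plug->B->R->A->L->F->refl->A->L'->H->R'->C->plug->H
Char 5 ('B'): step: R->5, L=5; B->plug->B->R->G->L->G->refl->H->L'->F->R'->D->plug->F
Char 6 ('F'): step: R->6, L=5; F->plug->D->R->H->L->A->refl->F->L'->A->R'->E->plug->E
Char 7 ('G'): step: R->7, L=5; G->plug->G->R->F->L->H->refl->G->L'->G->R'->C->plug->H
Char 8 ('D'): step: R->0, L->6 (L advanced); D->plug->F->R->E->L->G->refl->H->L'->G->R'->C->plug->H
Char 9 ('F'): step: R->1, L=6; F->plug->D->R->H->L->E->refl->D->L'->C->R'->F->plug->D
Char 10 ('C'): step: R->2, L=6; C->plug->H->R->D->L->A->refl->F->L'->F->R'->F->plug->D

Answer: FAHHFEHHDD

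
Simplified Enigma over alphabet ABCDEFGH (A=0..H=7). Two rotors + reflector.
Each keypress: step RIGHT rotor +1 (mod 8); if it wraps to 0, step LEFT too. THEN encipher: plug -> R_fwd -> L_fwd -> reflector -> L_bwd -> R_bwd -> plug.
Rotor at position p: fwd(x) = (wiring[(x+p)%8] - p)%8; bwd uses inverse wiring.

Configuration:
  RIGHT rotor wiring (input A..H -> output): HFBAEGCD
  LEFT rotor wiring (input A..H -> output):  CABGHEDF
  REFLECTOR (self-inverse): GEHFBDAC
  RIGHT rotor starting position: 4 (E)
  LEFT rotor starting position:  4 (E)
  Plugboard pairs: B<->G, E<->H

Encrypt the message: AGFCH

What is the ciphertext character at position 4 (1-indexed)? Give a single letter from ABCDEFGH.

Char 1 ('A'): step: R->5, L=4; A->plug->A->R->B->L->A->refl->G->L'->E->R'->F->plug->F
Char 2 ('G'): step: R->6, L=4; G->plug->B->R->F->L->E->refl->B->L'->D->R'->E->plug->H
Char 3 ('F'): step: R->7, L=4; F->plug->F->R->F->L->E->refl->B->L'->D->R'->H->plug->E
Char 4 ('C'): step: R->0, L->5 (L advanced); C->plug->C->R->B->L->G->refl->A->L'->C->R'->G->plug->B

B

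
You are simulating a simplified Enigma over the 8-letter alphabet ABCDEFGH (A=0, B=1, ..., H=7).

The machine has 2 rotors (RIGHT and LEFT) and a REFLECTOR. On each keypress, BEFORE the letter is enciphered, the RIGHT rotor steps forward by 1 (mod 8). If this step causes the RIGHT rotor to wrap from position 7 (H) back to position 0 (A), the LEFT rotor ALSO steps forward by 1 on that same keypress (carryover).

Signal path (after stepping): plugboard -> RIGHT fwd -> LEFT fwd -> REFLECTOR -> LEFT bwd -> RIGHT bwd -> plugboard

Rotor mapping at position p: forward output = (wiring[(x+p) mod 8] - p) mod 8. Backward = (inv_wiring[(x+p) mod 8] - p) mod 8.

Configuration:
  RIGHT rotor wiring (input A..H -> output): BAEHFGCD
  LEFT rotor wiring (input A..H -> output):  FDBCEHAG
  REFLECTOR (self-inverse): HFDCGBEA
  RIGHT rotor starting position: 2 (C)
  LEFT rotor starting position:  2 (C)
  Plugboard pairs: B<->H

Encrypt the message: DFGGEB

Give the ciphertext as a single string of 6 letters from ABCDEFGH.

Answer: CECCCA

Derivation:
Char 1 ('D'): step: R->3, L=2; D->plug->D->R->H->L->B->refl->F->L'->D->R'->C->plug->C
Char 2 ('F'): step: R->4, L=2; F->plug->F->R->E->L->G->refl->E->L'->F->R'->E->plug->E
Char 3 ('G'): step: R->5, L=2; G->plug->G->R->C->L->C->refl->D->L'->G->R'->C->plug->C
Char 4 ('G'): step: R->6, L=2; G->plug->G->R->H->L->B->refl->F->L'->D->R'->C->plug->C
Char 5 ('E'): step: R->7, L=2; E->plug->E->R->A->L->H->refl->A->L'->B->R'->C->plug->C
Char 6 ('B'): step: R->0, L->3 (L advanced); B->plug->H->R->D->L->F->refl->B->L'->B->R'->A->plug->A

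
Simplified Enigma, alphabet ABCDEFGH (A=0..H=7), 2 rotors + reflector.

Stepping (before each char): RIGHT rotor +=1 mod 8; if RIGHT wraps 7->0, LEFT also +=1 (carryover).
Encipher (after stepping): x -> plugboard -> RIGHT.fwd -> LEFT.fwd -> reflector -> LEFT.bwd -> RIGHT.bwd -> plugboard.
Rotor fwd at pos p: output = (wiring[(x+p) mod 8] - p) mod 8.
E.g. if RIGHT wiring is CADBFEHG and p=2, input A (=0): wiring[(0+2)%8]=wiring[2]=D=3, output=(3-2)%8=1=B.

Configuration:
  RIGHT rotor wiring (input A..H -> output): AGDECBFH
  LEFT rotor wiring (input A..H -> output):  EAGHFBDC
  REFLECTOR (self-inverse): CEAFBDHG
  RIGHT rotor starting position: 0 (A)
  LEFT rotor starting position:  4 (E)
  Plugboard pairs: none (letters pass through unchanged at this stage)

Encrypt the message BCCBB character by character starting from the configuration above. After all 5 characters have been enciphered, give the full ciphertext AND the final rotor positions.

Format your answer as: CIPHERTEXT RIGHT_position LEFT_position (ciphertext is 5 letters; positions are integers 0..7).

Char 1 ('B'): step: R->1, L=4; B->plug->B->R->C->L->H->refl->G->L'->D->R'->C->plug->C
Char 2 ('C'): step: R->2, L=4; C->plug->C->R->A->L->B->refl->E->L'->F->R'->F->plug->F
Char 3 ('C'): step: R->3, L=4; C->plug->C->R->G->L->C->refl->A->L'->E->R'->E->plug->E
Char 4 ('B'): step: R->4, L=4; B->plug->B->R->F->L->E->refl->B->L'->A->R'->H->plug->H
Char 5 ('B'): step: R->5, L=4; B->plug->B->R->A->L->B->refl->E->L'->F->R'->H->plug->H
Final: ciphertext=CFEHH, RIGHT=5, LEFT=4

Answer: CFEHH 5 4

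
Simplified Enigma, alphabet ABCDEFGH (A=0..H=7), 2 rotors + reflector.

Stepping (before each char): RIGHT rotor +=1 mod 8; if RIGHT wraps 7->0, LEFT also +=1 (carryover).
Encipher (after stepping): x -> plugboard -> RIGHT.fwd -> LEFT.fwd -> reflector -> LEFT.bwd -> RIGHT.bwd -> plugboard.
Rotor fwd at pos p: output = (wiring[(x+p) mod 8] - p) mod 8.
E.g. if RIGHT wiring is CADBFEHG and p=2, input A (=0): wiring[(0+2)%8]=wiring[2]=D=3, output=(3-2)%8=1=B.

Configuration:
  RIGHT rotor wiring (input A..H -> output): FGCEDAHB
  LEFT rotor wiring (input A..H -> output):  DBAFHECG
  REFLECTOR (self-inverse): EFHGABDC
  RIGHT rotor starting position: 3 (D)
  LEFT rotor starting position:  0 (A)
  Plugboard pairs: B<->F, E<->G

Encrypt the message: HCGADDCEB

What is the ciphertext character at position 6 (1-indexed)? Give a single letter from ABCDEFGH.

Char 1 ('H'): step: R->4, L=0; H->plug->H->R->A->L->D->refl->G->L'->H->R'->A->plug->A
Char 2 ('C'): step: R->5, L=0; C->plug->C->R->E->L->H->refl->C->L'->G->R'->H->plug->H
Char 3 ('G'): step: R->6, L=0; G->plug->E->R->E->L->H->refl->C->L'->G->R'->F->plug->B
Char 4 ('A'): step: R->7, L=0; A->plug->A->R->C->L->A->refl->E->L'->F->R'->E->plug->G
Char 5 ('D'): step: R->0, L->1 (L advanced); D->plug->D->R->E->L->D->refl->G->L'->D->R'->E->plug->G
Char 6 ('D'): step: R->1, L=1; D->plug->D->R->C->L->E->refl->A->L'->A->R'->G->plug->E

E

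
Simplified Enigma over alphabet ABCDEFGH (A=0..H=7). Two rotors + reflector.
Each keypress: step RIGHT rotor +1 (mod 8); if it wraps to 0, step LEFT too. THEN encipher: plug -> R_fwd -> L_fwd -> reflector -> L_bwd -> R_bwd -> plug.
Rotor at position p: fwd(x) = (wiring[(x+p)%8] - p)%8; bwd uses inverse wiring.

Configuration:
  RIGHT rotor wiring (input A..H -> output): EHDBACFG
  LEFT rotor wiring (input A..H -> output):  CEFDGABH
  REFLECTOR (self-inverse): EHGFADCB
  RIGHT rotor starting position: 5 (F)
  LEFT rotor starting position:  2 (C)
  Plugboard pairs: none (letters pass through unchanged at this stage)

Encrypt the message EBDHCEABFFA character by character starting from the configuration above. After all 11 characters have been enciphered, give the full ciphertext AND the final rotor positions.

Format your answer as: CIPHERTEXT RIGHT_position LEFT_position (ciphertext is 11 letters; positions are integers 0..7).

Answer: BCFDHCEGAEE 0 4

Derivation:
Char 1 ('E'): step: R->6, L=2; E->plug->E->R->F->L->F->refl->D->L'->A->R'->B->plug->B
Char 2 ('B'): step: R->7, L=2; B->plug->B->R->F->L->F->refl->D->L'->A->R'->C->plug->C
Char 3 ('D'): step: R->0, L->3 (L advanced); D->plug->D->R->B->L->D->refl->F->L'->C->R'->F->plug->F
Char 4 ('H'): step: R->1, L=3; H->plug->H->R->D->L->G->refl->C->L'->H->R'->D->plug->D
Char 5 ('C'): step: R->2, L=3; C->plug->C->R->G->L->B->refl->H->L'->F->R'->H->plug->H
Char 6 ('E'): step: R->3, L=3; E->plug->E->R->D->L->G->refl->C->L'->H->R'->C->plug->C
Char 7 ('A'): step: R->4, L=3; A->plug->A->R->E->L->E->refl->A->L'->A->R'->E->plug->E
Char 8 ('B'): step: R->5, L=3; B->plug->B->R->A->L->A->refl->E->L'->E->R'->G->plug->G
Char 9 ('F'): step: R->6, L=3; F->plug->F->R->D->L->G->refl->C->L'->H->R'->A->plug->A
Char 10 ('F'): step: R->7, L=3; F->plug->F->R->B->L->D->refl->F->L'->C->R'->E->plug->E
Char 11 ('A'): step: R->0, L->4 (L advanced); A->plug->A->R->E->L->G->refl->C->L'->A->R'->E->plug->E
Final: ciphertext=BCFDHCEGAEE, RIGHT=0, LEFT=4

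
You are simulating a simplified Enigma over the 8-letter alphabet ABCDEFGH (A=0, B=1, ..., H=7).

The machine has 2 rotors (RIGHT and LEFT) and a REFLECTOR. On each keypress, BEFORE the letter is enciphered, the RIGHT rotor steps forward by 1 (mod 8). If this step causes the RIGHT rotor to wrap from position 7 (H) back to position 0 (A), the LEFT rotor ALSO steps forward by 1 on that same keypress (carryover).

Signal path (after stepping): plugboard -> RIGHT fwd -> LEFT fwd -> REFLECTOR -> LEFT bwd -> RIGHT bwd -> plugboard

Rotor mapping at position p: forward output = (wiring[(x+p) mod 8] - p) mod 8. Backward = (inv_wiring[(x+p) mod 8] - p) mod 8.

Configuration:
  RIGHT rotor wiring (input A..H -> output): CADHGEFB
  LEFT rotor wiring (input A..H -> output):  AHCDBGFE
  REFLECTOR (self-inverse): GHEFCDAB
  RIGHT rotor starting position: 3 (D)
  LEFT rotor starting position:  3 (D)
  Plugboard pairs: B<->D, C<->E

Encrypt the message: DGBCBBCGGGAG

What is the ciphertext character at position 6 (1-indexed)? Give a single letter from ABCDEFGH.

Char 1 ('D'): step: R->4, L=3; D->plug->B->R->A->L->A->refl->G->L'->B->R'->C->plug->E
Char 2 ('G'): step: R->5, L=3; G->plug->G->R->C->L->D->refl->F->L'->F->R'->D->plug->B
Char 3 ('B'): step: R->6, L=3; B->plug->D->R->C->L->D->refl->F->L'->F->R'->E->plug->C
Char 4 ('C'): step: R->7, L=3; C->plug->E->R->A->L->A->refl->G->L'->B->R'->C->plug->E
Char 5 ('B'): step: R->0, L->4 (L advanced); B->plug->D->R->H->L->H->refl->B->L'->C->R'->A->plug->A
Char 6 ('B'): step: R->1, L=4; B->plug->D->R->F->L->D->refl->F->L'->A->R'->G->plug->G

G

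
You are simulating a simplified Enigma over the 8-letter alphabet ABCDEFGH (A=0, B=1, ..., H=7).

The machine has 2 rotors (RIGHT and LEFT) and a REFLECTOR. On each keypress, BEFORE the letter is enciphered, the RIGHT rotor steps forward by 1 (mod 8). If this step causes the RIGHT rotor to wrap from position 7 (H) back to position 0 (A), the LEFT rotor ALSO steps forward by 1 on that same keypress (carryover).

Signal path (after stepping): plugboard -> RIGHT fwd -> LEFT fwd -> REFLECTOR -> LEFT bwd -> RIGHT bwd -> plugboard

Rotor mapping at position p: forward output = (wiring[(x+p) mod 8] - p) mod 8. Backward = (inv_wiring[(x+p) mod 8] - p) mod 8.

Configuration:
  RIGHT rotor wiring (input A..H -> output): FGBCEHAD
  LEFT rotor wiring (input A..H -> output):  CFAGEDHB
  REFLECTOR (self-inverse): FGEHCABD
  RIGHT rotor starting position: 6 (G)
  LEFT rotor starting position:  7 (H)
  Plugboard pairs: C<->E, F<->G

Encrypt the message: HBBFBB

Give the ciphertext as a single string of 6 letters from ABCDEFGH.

Answer: AAHAGD

Derivation:
Char 1 ('H'): step: R->7, L=7; H->plug->H->R->B->L->D->refl->H->L'->E->R'->A->plug->A
Char 2 ('B'): step: R->0, L->0 (L advanced); B->plug->B->R->G->L->H->refl->D->L'->F->R'->A->plug->A
Char 3 ('B'): step: R->1, L=0; B->plug->B->R->A->L->C->refl->E->L'->E->R'->H->plug->H
Char 4 ('F'): step: R->2, L=0; F->plug->G->R->D->L->G->refl->B->L'->H->R'->A->plug->A
Char 5 ('B'): step: R->3, L=0; B->plug->B->R->B->L->F->refl->A->L'->C->R'->F->plug->G
Char 6 ('B'): step: R->4, L=0; B->plug->B->R->D->L->G->refl->B->L'->H->R'->D->plug->D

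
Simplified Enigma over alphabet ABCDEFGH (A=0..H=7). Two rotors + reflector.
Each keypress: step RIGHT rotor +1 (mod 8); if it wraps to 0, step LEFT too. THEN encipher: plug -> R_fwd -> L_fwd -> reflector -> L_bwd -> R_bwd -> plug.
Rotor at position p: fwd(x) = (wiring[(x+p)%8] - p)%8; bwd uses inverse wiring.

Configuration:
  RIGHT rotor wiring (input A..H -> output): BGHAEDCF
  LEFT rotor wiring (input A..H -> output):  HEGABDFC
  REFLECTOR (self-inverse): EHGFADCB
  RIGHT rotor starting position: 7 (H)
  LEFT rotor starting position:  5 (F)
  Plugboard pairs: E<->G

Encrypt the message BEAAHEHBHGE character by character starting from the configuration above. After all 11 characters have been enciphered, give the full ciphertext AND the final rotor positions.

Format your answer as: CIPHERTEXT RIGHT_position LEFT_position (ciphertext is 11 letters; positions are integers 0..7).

Answer: CFFEDBCDCHA 2 7

Derivation:
Char 1 ('B'): step: R->0, L->6 (L advanced); B->plug->B->R->G->L->D->refl->F->L'->H->R'->C->plug->C
Char 2 ('E'): step: R->1, L=6; E->plug->G->R->E->L->A->refl->E->L'->B->R'->F->plug->F
Char 3 ('A'): step: R->2, L=6; A->plug->A->R->F->L->C->refl->G->L'->D->R'->F->plug->F
Char 4 ('A'): step: R->3, L=6; A->plug->A->R->F->L->C->refl->G->L'->D->R'->G->plug->E
Char 5 ('H'): step: R->4, L=6; H->plug->H->R->E->L->A->refl->E->L'->B->R'->D->plug->D
Char 6 ('E'): step: R->5, L=6; E->plug->G->R->D->L->G->refl->C->L'->F->R'->B->plug->B
Char 7 ('H'): step: R->6, L=6; H->plug->H->R->F->L->C->refl->G->L'->D->R'->C->plug->C
Char 8 ('B'): step: R->7, L=6; B->plug->B->R->C->L->B->refl->H->L'->A->R'->D->plug->D
Char 9 ('H'): step: R->0, L->7 (L advanced); H->plug->H->R->F->L->C->refl->G->L'->H->R'->C->plug->C
Char 10 ('G'): step: R->1, L=7; G->plug->E->R->C->L->F->refl->D->L'->A->R'->H->plug->H
Char 11 ('E'): step: R->2, L=7; E->plug->G->R->H->L->G->refl->C->L'->F->R'->A->plug->A
Final: ciphertext=CFFEDBCDCHA, RIGHT=2, LEFT=7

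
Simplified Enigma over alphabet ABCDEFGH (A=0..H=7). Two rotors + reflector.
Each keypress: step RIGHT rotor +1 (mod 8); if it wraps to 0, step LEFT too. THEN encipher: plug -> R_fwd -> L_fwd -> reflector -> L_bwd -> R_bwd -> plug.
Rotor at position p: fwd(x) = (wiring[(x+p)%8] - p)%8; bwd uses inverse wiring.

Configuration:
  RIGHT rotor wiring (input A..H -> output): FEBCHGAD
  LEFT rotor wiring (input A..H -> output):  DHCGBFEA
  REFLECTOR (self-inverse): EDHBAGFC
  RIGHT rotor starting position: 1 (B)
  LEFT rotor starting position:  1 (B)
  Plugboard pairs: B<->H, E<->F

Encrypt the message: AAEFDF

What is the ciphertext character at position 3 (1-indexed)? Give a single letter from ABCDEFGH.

Char 1 ('A'): step: R->2, L=1; A->plug->A->R->H->L->C->refl->H->L'->G->R'->E->plug->F
Char 2 ('A'): step: R->3, L=1; A->plug->A->R->H->L->C->refl->H->L'->G->R'->H->plug->B
Char 3 ('E'): step: R->4, L=1; E->plug->F->R->A->L->G->refl->F->L'->C->R'->B->plug->H

H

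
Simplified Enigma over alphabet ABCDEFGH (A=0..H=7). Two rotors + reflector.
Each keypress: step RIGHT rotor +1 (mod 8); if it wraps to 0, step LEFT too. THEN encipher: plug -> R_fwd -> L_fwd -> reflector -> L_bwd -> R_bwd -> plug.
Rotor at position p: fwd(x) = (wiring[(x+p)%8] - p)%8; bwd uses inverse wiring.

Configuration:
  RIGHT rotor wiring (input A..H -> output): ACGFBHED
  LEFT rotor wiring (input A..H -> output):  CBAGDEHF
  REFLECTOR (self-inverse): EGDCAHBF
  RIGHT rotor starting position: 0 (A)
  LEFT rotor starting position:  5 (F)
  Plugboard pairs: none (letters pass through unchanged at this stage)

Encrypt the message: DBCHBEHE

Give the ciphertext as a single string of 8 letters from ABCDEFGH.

Answer: FHAACGBC

Derivation:
Char 1 ('D'): step: R->1, L=5; D->plug->D->R->A->L->H->refl->F->L'->D->R'->F->plug->F
Char 2 ('B'): step: R->2, L=5; B->plug->B->R->D->L->F->refl->H->L'->A->R'->H->plug->H
Char 3 ('C'): step: R->3, L=5; C->plug->C->R->E->L->E->refl->A->L'->C->R'->A->plug->A
Char 4 ('H'): step: R->4, L=5; H->plug->H->R->B->L->C->refl->D->L'->F->R'->A->plug->A
Char 5 ('B'): step: R->5, L=5; B->plug->B->R->H->L->G->refl->B->L'->G->R'->C->plug->C
Char 6 ('E'): step: R->6, L=5; E->plug->E->R->A->L->H->refl->F->L'->D->R'->G->plug->G
Char 7 ('H'): step: R->7, L=5; H->plug->H->R->F->L->D->refl->C->L'->B->R'->B->plug->B
Char 8 ('E'): step: R->0, L->6 (L advanced); E->plug->E->R->B->L->H->refl->F->L'->G->R'->C->plug->C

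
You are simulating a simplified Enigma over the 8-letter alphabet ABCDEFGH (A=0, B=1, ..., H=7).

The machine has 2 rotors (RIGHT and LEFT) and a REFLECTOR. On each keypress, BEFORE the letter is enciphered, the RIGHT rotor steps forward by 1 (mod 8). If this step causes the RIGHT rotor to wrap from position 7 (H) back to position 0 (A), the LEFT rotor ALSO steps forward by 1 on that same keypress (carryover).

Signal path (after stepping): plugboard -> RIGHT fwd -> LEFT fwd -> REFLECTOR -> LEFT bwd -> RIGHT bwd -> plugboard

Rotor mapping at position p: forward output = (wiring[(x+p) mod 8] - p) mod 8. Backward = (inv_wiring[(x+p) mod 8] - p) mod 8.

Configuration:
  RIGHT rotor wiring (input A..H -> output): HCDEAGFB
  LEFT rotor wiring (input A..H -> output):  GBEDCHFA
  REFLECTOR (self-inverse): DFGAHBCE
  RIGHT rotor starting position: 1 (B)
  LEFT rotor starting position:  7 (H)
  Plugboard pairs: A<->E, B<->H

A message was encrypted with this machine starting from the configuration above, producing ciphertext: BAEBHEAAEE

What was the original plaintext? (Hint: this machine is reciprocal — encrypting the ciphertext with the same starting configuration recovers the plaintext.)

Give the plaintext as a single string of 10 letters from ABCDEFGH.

Answer: AHCHBGDHCA

Derivation:
Char 1 ('B'): step: R->2, L=7; B->plug->H->R->A->L->B->refl->F->L'->D->R'->E->plug->A
Char 2 ('A'): step: R->3, L=7; A->plug->E->R->G->L->A->refl->D->L'->F->R'->B->plug->H
Char 3 ('E'): step: R->4, L=7; E->plug->A->R->E->L->E->refl->H->L'->B->R'->C->plug->C
Char 4 ('B'): step: R->5, L=7; B->plug->H->R->D->L->F->refl->B->L'->A->R'->B->plug->H
Char 5 ('H'): step: R->6, L=7; H->plug->B->R->D->L->F->refl->B->L'->A->R'->H->plug->B
Char 6 ('E'): step: R->7, L=7; E->plug->A->R->C->L->C->refl->G->L'->H->R'->G->plug->G
Char 7 ('A'): step: R->0, L->0 (L advanced); A->plug->E->R->A->L->G->refl->C->L'->E->R'->D->plug->D
Char 8 ('A'): step: R->1, L=0; A->plug->E->R->F->L->H->refl->E->L'->C->R'->B->plug->H
Char 9 ('E'): step: R->2, L=0; E->plug->A->R->B->L->B->refl->F->L'->G->R'->C->plug->C
Char 10 ('E'): step: R->3, L=0; E->plug->A->R->B->L->B->refl->F->L'->G->R'->E->plug->A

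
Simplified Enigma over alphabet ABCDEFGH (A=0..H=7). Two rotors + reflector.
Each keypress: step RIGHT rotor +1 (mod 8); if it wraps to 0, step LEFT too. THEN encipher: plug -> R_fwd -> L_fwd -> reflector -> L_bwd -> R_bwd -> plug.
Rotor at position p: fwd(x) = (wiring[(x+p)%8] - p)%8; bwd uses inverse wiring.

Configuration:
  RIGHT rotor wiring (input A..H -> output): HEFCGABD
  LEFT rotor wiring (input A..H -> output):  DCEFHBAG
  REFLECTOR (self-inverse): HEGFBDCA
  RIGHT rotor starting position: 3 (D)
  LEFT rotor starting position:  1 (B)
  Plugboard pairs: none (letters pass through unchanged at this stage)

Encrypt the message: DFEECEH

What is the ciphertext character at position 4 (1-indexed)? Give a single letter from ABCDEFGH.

Char 1 ('D'): step: R->4, L=1; D->plug->D->R->H->L->C->refl->G->L'->D->R'->E->plug->E
Char 2 ('F'): step: R->5, L=1; F->plug->F->R->A->L->B->refl->E->L'->C->R'->D->plug->D
Char 3 ('E'): step: R->6, L=1; E->plug->E->R->H->L->C->refl->G->L'->D->R'->A->plug->A
Char 4 ('E'): step: R->7, L=1; E->plug->E->R->D->L->G->refl->C->L'->H->R'->F->plug->F

F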